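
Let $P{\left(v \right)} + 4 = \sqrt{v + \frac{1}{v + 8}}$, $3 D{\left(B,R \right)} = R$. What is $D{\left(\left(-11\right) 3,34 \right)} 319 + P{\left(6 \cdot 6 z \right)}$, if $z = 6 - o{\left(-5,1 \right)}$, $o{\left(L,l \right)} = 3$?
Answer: $\frac{10834}{3} + \frac{\sqrt{363341}}{58} \approx 3621.7$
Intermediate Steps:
$z = 3$ ($z = 6 - 3 = 3$)
$D{\left(B,R \right)} = \frac{R}{3}$
$P{\left(v \right)} = -4 + \sqrt{v + \frac{1}{8 + v}}$ ($P{\left(v \right)} = -4 + \sqrt{v + \frac{1}{v + 8}} = -4 + \sqrt{v + \frac{1}{8 + v}}$)
$D{\left(\left(-11\right) 3,34 \right)} 319 + P{\left(6 \cdot 6 z \right)} = \frac{1}{3} \cdot 34 \cdot 319 - \left(4 - \sqrt{\frac{1 + 6 \cdot 6 \cdot 3 \left(8 + 6 \cdot 6 \cdot 3\right)}{8 + 6 \cdot 6 \cdot 3}}\right) = \frac{34}{3} \cdot 319 - \left(4 - \sqrt{\frac{1 + 36 \cdot 3 \left(8 + 36 \cdot 3\right)}{8 + 36 \cdot 3}}\right) = \frac{10846}{3} - \left(4 - \sqrt{\frac{1 + 108 \left(8 + 108\right)}{8 + 108}}\right) = \frac{10846}{3} - \left(4 - \sqrt{\frac{1 + 108 \cdot 116}{116}}\right) = \frac{10846}{3} - \left(4 - \sqrt{\frac{1 + 12528}{116}}\right) = \frac{10846}{3} - \left(4 - \sqrt{\frac{1}{116} \cdot 12529}\right) = \frac{10846}{3} - \left(4 - \sqrt{\frac{12529}{116}}\right) = \frac{10846}{3} - \left(4 - \frac{\sqrt{363341}}{58}\right) = \frac{10834}{3} + \frac{\sqrt{363341}}{58}$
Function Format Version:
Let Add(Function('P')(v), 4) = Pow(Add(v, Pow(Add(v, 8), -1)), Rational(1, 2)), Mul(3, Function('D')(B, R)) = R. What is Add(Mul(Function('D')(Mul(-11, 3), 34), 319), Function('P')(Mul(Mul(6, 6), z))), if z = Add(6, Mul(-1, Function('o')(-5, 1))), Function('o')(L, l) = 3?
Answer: Add(Rational(10834, 3), Mul(Rational(1, 58), Pow(363341, Rational(1, 2)))) ≈ 3621.7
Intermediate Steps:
z = 3 (z = Add(6, Mul(-1, 3)) = Add(6, -3) = 3)
Function('D')(B, R) = Mul(Rational(1, 3), R)
Function('P')(v) = Add(-4, Pow(Add(v, Pow(Add(8, v), -1)), Rational(1, 2))) (Function('P')(v) = Add(-4, Pow(Add(v, Pow(Add(v, 8), -1)), Rational(1, 2))) = Add(-4, Pow(Add(v, Pow(Add(8, v), -1)), Rational(1, 2))))
Add(Mul(Function('D')(Mul(-11, 3), 34), 319), Function('P')(Mul(Mul(6, 6), z))) = Add(Mul(Mul(Rational(1, 3), 34), 319), Add(-4, Pow(Mul(Pow(Add(8, Mul(Mul(6, 6), 3)), -1), Add(1, Mul(Mul(Mul(6, 6), 3), Add(8, Mul(Mul(6, 6), 3))))), Rational(1, 2)))) = Add(Mul(Rational(34, 3), 319), Add(-4, Pow(Mul(Pow(Add(8, Mul(36, 3)), -1), Add(1, Mul(Mul(36, 3), Add(8, Mul(36, 3))))), Rational(1, 2)))) = Add(Rational(10846, 3), Add(-4, Pow(Mul(Pow(Add(8, 108), -1), Add(1, Mul(108, Add(8, 108)))), Rational(1, 2)))) = Add(Rational(10846, 3), Add(-4, Pow(Mul(Pow(116, -1), Add(1, Mul(108, 116))), Rational(1, 2)))) = Add(Rational(10846, 3), Add(-4, Pow(Mul(Rational(1, 116), Add(1, 12528)), Rational(1, 2)))) = Add(Rational(10846, 3), Add(-4, Pow(Mul(Rational(1, 116), 12529), Rational(1, 2)))) = Add(Rational(10846, 3), Add(-4, Pow(Rational(12529, 116), Rational(1, 2)))) = Add(Rational(10846, 3), Add(-4, Mul(Rational(1, 58), Pow(363341, Rational(1, 2))))) = Add(Rational(10834, 3), Mul(Rational(1, 58), Pow(363341, Rational(1, 2))))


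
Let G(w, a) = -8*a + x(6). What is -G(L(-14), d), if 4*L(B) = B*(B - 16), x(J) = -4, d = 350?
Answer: 2804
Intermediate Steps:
L(B) = B*(-16 + B)/4 (L(B) = (B*(B - 16))/4 = (B*(-16 + B))/4 = B*(-16 + B)/4)
G(w, a) = -4 - 8*a (G(w, a) = -8*a - 4 = -4 - 8*a)
-G(L(-14), d) = -(-4 - 8*350) = -(-4 - 2800) = -1*(-2804) = 2804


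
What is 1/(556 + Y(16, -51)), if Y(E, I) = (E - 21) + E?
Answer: 1/567 ≈ 0.0017637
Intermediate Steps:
Y(E, I) = -21 + 2*E (Y(E, I) = (-21 + E) + E = -21 + 2*E)
1/(556 + Y(16, -51)) = 1/(556 + (-21 + 2*16)) = 1/(556 + (-21 + 32)) = 1/(556 + 11) = 1/567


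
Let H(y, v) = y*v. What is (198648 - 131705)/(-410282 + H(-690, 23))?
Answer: -66943/426152 ≈ -0.15709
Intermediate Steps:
H(y, v) = v*y
(198648 - 131705)/(-410282 + H(-690, 23)) = (198648 - 131705)/(-410282 + 23*(-690)) = 66943/(-410282 - 15870) = 66943/(-426152) = 66943*(-1/426152) = -66943/426152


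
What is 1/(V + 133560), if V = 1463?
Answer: 1/135023 ≈ 7.4061e-6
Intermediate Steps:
1/(V + 133560) = 1/(1463 + 133560) = 1/135023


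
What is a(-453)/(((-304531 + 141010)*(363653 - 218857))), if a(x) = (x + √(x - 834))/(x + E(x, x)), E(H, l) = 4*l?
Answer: -1/118385933580 + I*√143/17876275970580 ≈ -8.447e-12 + 6.6895e-13*I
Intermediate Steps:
a(x) = (x + √(-834 + x))/(5*x) (a(x) = (x + √(x - 834))/(x + 4*x) = (x + √(-834 + x))/((5*x)) = (x + √(-834 + x))*(1/(5*x)) = (x + √(-834 + x))/(5*x))
a(-453)/(((-304531 + 141010)*(363653 - 218857))) = ((⅕)*(-453 + √(-834 - 453))/(-453))/(((-304531 + 141010)*(363653 - 218857))) = ((⅕)*(-1/453)*(-453 + √(-1287)))/((-163521*144796)) = ((⅕)*(-1/453)*(-453 + 3*I*√143))/(-23677186716) = (⅕ - I*√143/755)*(-1/23677186716) = -1/118385933580 + I*√143/17876275970580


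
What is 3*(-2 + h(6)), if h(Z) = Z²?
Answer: 102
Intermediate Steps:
3*(-2 + h(6)) = 3*(-2 + 6²) = 3*(-2 + 36) = 3*34 = 102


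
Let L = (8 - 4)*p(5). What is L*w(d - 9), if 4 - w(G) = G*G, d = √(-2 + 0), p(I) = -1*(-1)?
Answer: -300 + 72*I*√2 ≈ -300.0 + 101.82*I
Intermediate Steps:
p(I) = 1
d = I*√2 (d = √(-2) = I*√2 ≈ 1.4142*I)
w(G) = 4 - G² (w(G) = 4 - G*G = 4 - G²)
L = 4 (L = (8 - 4)*1 = 4*1 = 4)
L*w(d - 9) = 4*(4 - (I*√2 - 9)²) = 4*(4 - (-9 + I*√2)²) = 16 - 4*(-9 + I*√2)²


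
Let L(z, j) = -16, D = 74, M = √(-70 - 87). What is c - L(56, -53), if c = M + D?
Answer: 90 + I*√157 ≈ 90.0 + 12.53*I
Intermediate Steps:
M = I*√157 (M = √(-157) = I*√157 ≈ 12.53*I)
c = 74 + I*√157 (c = I*√157 + 74 = 74 + I*√157 ≈ 74.0 + 12.53*I)
c - L(56, -53) = (74 + I*√157) - 1*(-16) = (74 + I*√157) + 16 = 90 + I*√157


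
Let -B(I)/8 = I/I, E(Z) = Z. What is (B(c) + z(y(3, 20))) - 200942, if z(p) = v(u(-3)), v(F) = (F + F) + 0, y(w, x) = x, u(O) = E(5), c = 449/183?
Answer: -200940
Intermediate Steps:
c = 449/183 (c = 449*(1/183) = 449/183 ≈ 2.4536)
u(O) = 5
B(I) = -8 (B(I) = -8*I/I = -8*1 = -8)
v(F) = 2*F (v(F) = 2*F + 0 = 2*F)
z(p) = 10 (z(p) = 2*5 = 10)
(B(c) + z(y(3, 20))) - 200942 = (-8 + 10) - 200942 = 2 - 200942 = -200940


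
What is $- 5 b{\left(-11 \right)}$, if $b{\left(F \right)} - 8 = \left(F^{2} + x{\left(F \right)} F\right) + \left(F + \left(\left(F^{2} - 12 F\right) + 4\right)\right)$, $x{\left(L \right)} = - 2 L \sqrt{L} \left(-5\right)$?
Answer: $-1875 - 6050 i \sqrt{11} \approx -1875.0 - 20066.0 i$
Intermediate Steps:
$x{\left(L \right)} = 10 L^{\frac{3}{2}}$ ($x{\left(L \right)} = - 2 L^{\frac{3}{2}} \left(-5\right) = - 2 \left(- 5 L^{\frac{3}{2}}\right) = 10 L^{\frac{3}{2}}$)
$b{\left(F \right)} = 12 - 11 F + 2 F^{2} + 10 F^{\frac{5}{2}}$ ($b{\left(F \right)} = 8 + \left(\left(F^{2} + 10 F^{\frac{3}{2}} F\right) + \left(F + \left(\left(F^{2} - 12 F\right) + 4\right)\right)\right) = 8 + \left(\left(F^{2} + 10 F^{\frac{5}{2}}\right) + \left(F + \left(4 + F^{2} - 12 F\right)\right)\right) = 8 + \left(\left(F^{2} + 10 F^{\frac{5}{2}}\right) + \left(4 + F^{2} - 11 F\right)\right) = 8 + \left(4 - 11 F + 2 F^{2} + 10 F^{\frac{5}{2}}\right) = 12 - 11 F + 2 F^{2} + 10 F^{\frac{5}{2}}$)
$- 5 b{\left(-11 \right)} = - 5 \left(12 - -121 + 2 \left(-11\right)^{2} + 10 \left(-11\right)^{\frac{5}{2}}\right) = - 5 \left(12 + 121 + 2 \cdot 121 + 10 \cdot 121 i \sqrt{11}\right) = - 5 \left(12 + 121 + 242 + 1210 i \sqrt{11}\right) = - 5 \left(375 + 1210 i \sqrt{11}\right) = -1875 - 6050 i \sqrt{11}$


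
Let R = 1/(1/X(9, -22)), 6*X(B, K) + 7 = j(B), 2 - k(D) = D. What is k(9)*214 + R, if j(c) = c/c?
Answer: -1499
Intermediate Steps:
j(c) = 1
k(D) = 2 - D
X(B, K) = -1 (X(B, K) = -7/6 + (⅙)*1 = -7/6 + ⅙ = -1)
R = -1 (R = 1/(1/(-1)) = 1/(-1) = -1)
k(9)*214 + R = (2 - 1*9)*214 - 1 = (2 - 9)*214 - 1 = -7*214 - 1 = -1498 - 1 = -1499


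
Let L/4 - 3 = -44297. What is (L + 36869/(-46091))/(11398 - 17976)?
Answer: 8166255885/303186598 ≈ 26.935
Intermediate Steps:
L = -177176 (L = 12 + 4*(-44297) = 12 - 177188 = -177176)
(L + 36869/(-46091))/(11398 - 17976) = (-177176 + 36869/(-46091))/(11398 - 17976) = (-177176 + 36869*(-1/46091))/(-6578) = (-177176 - 36869/46091)*(-1/6578) = -8166255885/46091*(-1/6578) = 8166255885/303186598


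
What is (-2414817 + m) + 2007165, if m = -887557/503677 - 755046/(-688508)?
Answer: -70684046052218023/173392821958 ≈ -4.0765e+5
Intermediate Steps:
m = -115395395407/173392821958 (m = -887557*1/503677 - 755046*(-1/688508) = -887557/503677 + 377523/344254 = -115395395407/173392821958 ≈ -0.66551)
(-2414817 + m) + 2007165 = (-2414817 - 115395395407/173392821958) + 2007165 = -418712049537547093/173392821958 + 2007165 = -70684046052218023/173392821958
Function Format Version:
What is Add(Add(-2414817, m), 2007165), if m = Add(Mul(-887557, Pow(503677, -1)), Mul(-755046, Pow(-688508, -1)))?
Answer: Rational(-70684046052218023, 173392821958) ≈ -4.0765e+5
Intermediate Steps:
m = Rational(-115395395407, 173392821958) (m = Add(Mul(-887557, Rational(1, 503677)), Mul(-755046, Rational(-1, 688508))) = Add(Rational(-887557, 503677), Rational(377523, 344254)) = Rational(-115395395407, 173392821958) ≈ -0.66551)
Add(Add(-2414817, m), 2007165) = Add(Add(-2414817, Rational(-115395395407, 173392821958)), 2007165) = Add(Rational(-418712049537547093, 173392821958), 2007165) = Rational(-70684046052218023, 173392821958)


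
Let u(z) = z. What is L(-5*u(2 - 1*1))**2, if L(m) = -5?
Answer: 25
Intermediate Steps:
L(-5*u(2 - 1*1))**2 = (-5)**2 = 25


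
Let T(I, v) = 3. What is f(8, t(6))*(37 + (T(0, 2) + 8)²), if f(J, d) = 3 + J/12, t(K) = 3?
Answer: 1738/3 ≈ 579.33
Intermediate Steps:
f(J, d) = 3 + J/12 (f(J, d) = 3 + J*(1/12) = 3 + J/12)
f(8, t(6))*(37 + (T(0, 2) + 8)²) = (3 + (1/12)*8)*(37 + (3 + 8)²) = (3 + ⅔)*(37 + 11²) = 11*(37 + 121)/3 = (11/3)*158 = 1738/3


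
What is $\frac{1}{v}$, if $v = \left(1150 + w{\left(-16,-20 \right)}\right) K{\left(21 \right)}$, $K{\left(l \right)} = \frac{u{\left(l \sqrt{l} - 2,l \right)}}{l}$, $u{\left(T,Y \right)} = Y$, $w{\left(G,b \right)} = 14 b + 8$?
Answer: $\frac{1}{878} \approx 0.001139$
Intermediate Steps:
$w{\left(G,b \right)} = 8 + 14 b$
$K{\left(l \right)} = 1$ ($K{\left(l \right)} = \frac{l}{l} = 1$)
$v = 878$ ($v = \left(1150 + \left(8 + 14 \left(-20\right)\right)\right) 1 = \left(1150 + \left(8 - 280\right)\right) 1 = \left(1150 - 272\right) 1 = 878 \cdot 1 = 878$)
$\frac{1}{v} = \frac{1}{878}$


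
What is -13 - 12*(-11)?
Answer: 119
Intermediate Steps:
-13 - 12*(-11) = -13 + 132 = 119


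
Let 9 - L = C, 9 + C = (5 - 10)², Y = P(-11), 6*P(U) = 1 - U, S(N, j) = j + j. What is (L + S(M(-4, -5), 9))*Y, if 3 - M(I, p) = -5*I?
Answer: 22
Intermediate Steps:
M(I, p) = 3 + 5*I (M(I, p) = 3 - (-5)*I = 3 + 5*I)
S(N, j) = 2*j
P(U) = ⅙ - U/6 (P(U) = (1 - U)/6 = ⅙ - U/6)
Y = 2 (Y = ⅙ - ⅙*(-11) = ⅙ + 11/6 = 2)
C = 16 (C = -9 + (5 - 10)² = -9 + (-5)² = -9 + 25 = 16)
L = -7 (L = 9 - 1*16 = 9 - 16 = -7)
(L + S(M(-4, -5), 9))*Y = (-7 + 2*9)*2 = (-7 + 18)*2 = 11*2 = 22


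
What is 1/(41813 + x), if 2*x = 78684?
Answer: 1/81155 ≈ 1.2322e-5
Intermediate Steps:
x = 39342 (x = (1/2)*78684 = 39342)
1/(41813 + x) = 1/(41813 + 39342) = 1/81155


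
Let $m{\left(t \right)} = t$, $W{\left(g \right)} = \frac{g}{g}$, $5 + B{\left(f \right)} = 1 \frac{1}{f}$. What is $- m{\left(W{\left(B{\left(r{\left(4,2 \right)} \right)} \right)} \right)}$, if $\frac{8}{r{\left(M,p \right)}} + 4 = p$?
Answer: $-1$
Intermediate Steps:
$r{\left(M,p \right)} = \frac{8}{-4 + p}$
$B{\left(f \right)} = -5 + \frac{1}{f}$ ($B{\left(f \right)} = -5 + 1 \frac{1}{f} = -5 + \frac{1}{f}$)
$W{\left(g \right)} = 1$
$- m{\left(W{\left(B{\left(r{\left(4,2 \right)} \right)} \right)} \right)} = \left(-1\right) 1 = -1$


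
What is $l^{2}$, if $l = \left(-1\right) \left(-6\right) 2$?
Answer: $144$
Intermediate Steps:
$l = 12$ ($l = 6 \cdot 2 = 12$)
$l^{2} = 12^{2} = 144$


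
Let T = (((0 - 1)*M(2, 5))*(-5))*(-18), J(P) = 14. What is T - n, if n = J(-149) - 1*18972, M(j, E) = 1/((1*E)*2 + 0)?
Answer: 18949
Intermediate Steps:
M(j, E) = 1/(2*E) (M(j, E) = 1/(E*2 + 0) = 1/(2*E + 0) = 1/(2*E))
T = -9 (T = (((0 - 1)*((1/2)/5))*(-5))*(-18) = (-1/(2*5)*(-5))*(-18) = (-1*1/10*(-5))*(-18) = -1/10*(-5)*(-18) = (1/2)*(-18) = -9)
n = -18958 (n = 14 - 1*18972 = 14 - 18972 = -18958)
T - n = -9 - 1*(-18958) = -9 + 18958 = 18949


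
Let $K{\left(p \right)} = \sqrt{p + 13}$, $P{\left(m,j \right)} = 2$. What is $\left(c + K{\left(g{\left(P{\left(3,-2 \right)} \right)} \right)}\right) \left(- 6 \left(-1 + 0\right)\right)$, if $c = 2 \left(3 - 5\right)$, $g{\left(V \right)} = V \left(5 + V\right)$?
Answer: $-24 + 18 \sqrt{3} \approx 7.1769$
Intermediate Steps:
$K{\left(p \right)} = \sqrt{13 + p}$
$c = -4$ ($c = 2 \left(-2\right) = -4$)
$\left(c + K{\left(g{\left(P{\left(3,-2 \right)} \right)} \right)}\right) \left(- 6 \left(-1 + 0\right)\right) = \left(-4 + \sqrt{13 + 2 \left(5 + 2\right)}\right) \left(- 6 \left(-1 + 0\right)\right) = \left(-4 + \sqrt{13 + 2 \cdot 7}\right) \left(\left(-6\right) \left(-1\right)\right) = \left(-4 + \sqrt{13 + 14}\right) 6 = \left(-4 + \sqrt{27}\right) 6 = \left(-4 + 3 \sqrt{3}\right) 6 = -24 + 18 \sqrt{3}$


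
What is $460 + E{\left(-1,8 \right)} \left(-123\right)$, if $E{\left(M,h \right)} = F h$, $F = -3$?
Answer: $3412$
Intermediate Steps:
$E{\left(M,h \right)} = - 3 h$
$460 + E{\left(-1,8 \right)} \left(-123\right) = 460 + \left(-3\right) 8 \left(-123\right) = 460 - -2952 = 460 + 2952 = 3412$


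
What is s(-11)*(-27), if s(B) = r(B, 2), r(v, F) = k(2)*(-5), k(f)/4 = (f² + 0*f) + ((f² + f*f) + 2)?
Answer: 7560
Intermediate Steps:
k(f) = 8 + 12*f² (k(f) = 4*((f² + 0*f) + ((f² + f*f) + 2)) = 4*((f² + 0) + ((f² + f²) + 2)) = 4*(f² + (2*f² + 2)) = 4*(f² + (2 + 2*f²)) = 4*(2 + 3*f²) = 8 + 12*f²)
r(v, F) = -280 (r(v, F) = (8 + 12*2²)*(-5) = (8 + 12*4)*(-5) = (8 + 48)*(-5) = 56*(-5) = -280)
s(B) = -280
s(-11)*(-27) = -280*(-27) = 7560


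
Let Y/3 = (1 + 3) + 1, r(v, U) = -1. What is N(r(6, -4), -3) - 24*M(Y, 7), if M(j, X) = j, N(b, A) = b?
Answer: -361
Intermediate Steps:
Y = 15 (Y = 3*((1 + 3) + 1) = 3*(4 + 1) = 3*5 = 15)
N(r(6, -4), -3) - 24*M(Y, 7) = -1 - 24*15 = -1 - 360 = -361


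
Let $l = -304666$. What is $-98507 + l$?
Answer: $-403173$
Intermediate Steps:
$-98507 + l = -98507 - 304666 = -403173$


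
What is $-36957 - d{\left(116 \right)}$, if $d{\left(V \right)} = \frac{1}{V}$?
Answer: $- \frac{4287013}{116} \approx -36957.0$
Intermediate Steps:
$-36957 - d{\left(116 \right)} = -36957 - \frac{1}{116} = - \frac{4287013}{116}$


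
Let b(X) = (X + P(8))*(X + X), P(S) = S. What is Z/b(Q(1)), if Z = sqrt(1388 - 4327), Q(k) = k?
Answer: I*sqrt(2939)/18 ≈ 3.0118*I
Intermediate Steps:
Z = I*sqrt(2939) (Z = sqrt(-2939) = I*sqrt(2939) ≈ 54.213*I)
b(X) = 2*X*(8 + X) (b(X) = (X + 8)*(X + X) = (8 + X)*(2*X) = 2*X*(8 + X))
Z/b(Q(1)) = (I*sqrt(2939))/((2*1*(8 + 1))) = (I*sqrt(2939))/((2*1*9)) = (I*sqrt(2939))/18 = (I*sqrt(2939))*(1/18) = I*sqrt(2939)/18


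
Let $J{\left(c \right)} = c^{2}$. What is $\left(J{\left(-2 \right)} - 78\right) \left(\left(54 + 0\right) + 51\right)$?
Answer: $-7770$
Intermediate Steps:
$\left(J{\left(-2 \right)} - 78\right) \left(\left(54 + 0\right) + 51\right) = \left(\left(-2\right)^{2} - 78\right) \left(\left(54 + 0\right) + 51\right) = \left(4 - 78\right) \left(54 + 51\right) = \left(-74\right) 105 = -7770$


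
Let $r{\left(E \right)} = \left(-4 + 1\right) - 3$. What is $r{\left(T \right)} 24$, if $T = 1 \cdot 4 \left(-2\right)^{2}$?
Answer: $-144$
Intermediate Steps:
$T = 16$ ($T = 4 \cdot 4 = 16$)
$r{\left(E \right)} = -6$ ($r{\left(E \right)} = -3 - 3 = -6$)
$r{\left(T \right)} 24 = \left(-6\right) 24 = -144$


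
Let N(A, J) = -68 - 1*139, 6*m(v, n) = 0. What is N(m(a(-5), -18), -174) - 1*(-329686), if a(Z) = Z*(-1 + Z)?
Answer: 329479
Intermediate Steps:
m(v, n) = 0 (m(v, n) = (⅙)*0 = 0)
N(A, J) = -207 (N(A, J) = -68 - 139 = -207)
N(m(a(-5), -18), -174) - 1*(-329686) = -207 - 1*(-329686) = -207 + 329686 = 329479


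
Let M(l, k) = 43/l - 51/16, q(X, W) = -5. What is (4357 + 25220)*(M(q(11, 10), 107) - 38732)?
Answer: -91674000231/80 ≈ -1.1459e+9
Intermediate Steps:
M(l, k) = -51/16 + 43/l (M(l, k) = 43/l - 51*1/16 = 43/l - 51/16 = -51/16 + 43/l)
(4357 + 25220)*(M(q(11, 10), 107) - 38732) = (4357 + 25220)*((-51/16 + 43/(-5)) - 38732) = 29577*((-51/16 + 43*(-⅕)) - 38732) = 29577*((-51/16 - 43/5) - 38732) = 29577*(-943/80 - 38732) = 29577*(-3099503/80) = -91674000231/80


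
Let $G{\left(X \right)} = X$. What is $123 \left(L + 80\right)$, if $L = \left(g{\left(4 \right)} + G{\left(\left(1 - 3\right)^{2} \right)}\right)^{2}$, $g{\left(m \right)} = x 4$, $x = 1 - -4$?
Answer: $80688$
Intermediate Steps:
$x = 5$ ($x = 1 + 4 = 5$)
$g{\left(m \right)} = 20$ ($g{\left(m \right)} = 5 \cdot 4 = 20$)
$L = 576$ ($L = \left(20 + \left(1 - 3\right)^{2}\right)^{2} = \left(20 + \left(-2\right)^{2}\right)^{2} = \left(20 + 4\right)^{2} = 24^{2} = 576$)
$123 \left(L + 80\right) = 123 \left(576 + 80\right) = 123 \cdot 656 = 80688$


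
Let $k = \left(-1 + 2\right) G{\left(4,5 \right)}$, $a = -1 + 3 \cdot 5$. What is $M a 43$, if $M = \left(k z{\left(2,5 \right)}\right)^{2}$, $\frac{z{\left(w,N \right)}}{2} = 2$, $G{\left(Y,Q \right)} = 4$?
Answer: $154112$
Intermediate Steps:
$a = 14$ ($a = -1 + 15 = 14$)
$z{\left(w,N \right)} = 4$ ($z{\left(w,N \right)} = 2 \cdot 2 = 4$)
$k = 4$ ($k = \left(-1 + 2\right) 4 = 1 \cdot 4 = 4$)
$M = 256$ ($M = \left(4 \cdot 4\right)^{2} = 16^{2} = 256$)
$M a 43 = 256 \cdot 14 \cdot 43 = 3584 \cdot 43 = 154112$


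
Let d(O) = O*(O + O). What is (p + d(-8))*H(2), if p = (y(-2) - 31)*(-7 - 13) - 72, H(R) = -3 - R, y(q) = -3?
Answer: -3680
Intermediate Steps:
d(O) = 2*O² (d(O) = O*(2*O) = 2*O²)
p = 608 (p = (-3 - 31)*(-7 - 13) - 72 = -34*(-20) - 72 = 680 - 72 = 608)
(p + d(-8))*H(2) = (608 + 2*(-8)²)*(-3 - 1*2) = (608 + 2*64)*(-3 - 2) = (608 + 128)*(-5) = 736*(-5) = -3680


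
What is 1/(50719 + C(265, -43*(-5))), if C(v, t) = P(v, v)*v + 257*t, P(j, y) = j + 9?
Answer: 1/178584 ≈ 5.5996e-6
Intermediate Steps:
P(j, y) = 9 + j
C(v, t) = 257*t + v*(9 + v) (C(v, t) = (9 + v)*v + 257*t = v*(9 + v) + 257*t = 257*t + v*(9 + v))
1/(50719 + C(265, -43*(-5))) = 1/(50719 + (257*(-43*(-5)) + 265*(9 + 265))) = 1/(50719 + (257*215 + 265*274)) = 1/(50719 + (55255 + 72610)) = 1/(50719 + 127865) = 1/178584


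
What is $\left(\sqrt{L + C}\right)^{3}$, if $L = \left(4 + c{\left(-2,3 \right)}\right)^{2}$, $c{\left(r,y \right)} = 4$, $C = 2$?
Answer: $66 \sqrt{66} \approx 536.19$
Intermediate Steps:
$L = 64$ ($L = \left(4 + 4\right)^{2} = 8^{2} = 64$)
$\left(\sqrt{L + C}\right)^{3} = \left(\sqrt{64 + 2}\right)^{3} = \left(\sqrt{66}\right)^{3} = 66 \sqrt{66}$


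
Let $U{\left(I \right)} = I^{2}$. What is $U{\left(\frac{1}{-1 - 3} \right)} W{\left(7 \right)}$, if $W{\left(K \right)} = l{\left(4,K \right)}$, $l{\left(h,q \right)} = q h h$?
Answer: $7$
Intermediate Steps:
$l{\left(h,q \right)} = q h^{2}$ ($l{\left(h,q \right)} = h q h = q h^{2}$)
$W{\left(K \right)} = 16 K$ ($W{\left(K \right)} = K 4^{2} = K 16 = 16 K$)
$U{\left(\frac{1}{-1 - 3} \right)} W{\left(7 \right)} = \left(\frac{1}{-1 - 3}\right)^{2} \cdot 16 \cdot 7 = \left(\frac{1}{-4}\right)^{2} \cdot 112 = \left(- \frac{1}{4}\right)^{2} \cdot 112 = \frac{1}{16} \cdot 112 = 7$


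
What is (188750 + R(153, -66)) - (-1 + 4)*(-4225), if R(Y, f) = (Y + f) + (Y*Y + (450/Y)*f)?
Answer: 3820357/17 ≈ 2.2473e+5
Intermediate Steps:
R(Y, f) = Y + f + Y² + 450*f/Y (R(Y, f) = (Y + f) + (Y² + 450*f/Y) = Y + f + Y² + 450*f/Y)
(188750 + R(153, -66)) - (-1 + 4)*(-4225) = (188750 + (153 - 66 + 153² + 450*(-66)/153)) - (-1 + 4)*(-4225) = (188750 + (153 - 66 + 23409 + 450*(-66)*(1/153))) - 1*3*(-4225) = (188750 + (153 - 66 + 23409 - 3300/17)) - 3*(-4225) = (188750 + 396132/17) + 12675 = 3604882/17 + 12675 = 3820357/17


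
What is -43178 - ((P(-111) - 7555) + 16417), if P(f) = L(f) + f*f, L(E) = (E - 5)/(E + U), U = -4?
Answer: -7401631/115 ≈ -64362.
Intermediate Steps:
L(E) = (-5 + E)/(-4 + E) (L(E) = (E - 5)/(E - 4) = (-5 + E)/(-4 + E))
P(f) = f**2 + (-5 + f)/(-4 + f) (P(f) = (-5 + f)/(-4 + f) + f*f = (-5 + f)/(-4 + f) + f**2 = f**2 + (-5 + f)/(-4 + f))
-43178 - ((P(-111) - 7555) + 16417) = -43178 - (((-5 - 111 + (-111)**2*(-4 - 111))/(-4 - 111) - 7555) + 16417) = -43178 - (((-5 - 111 + 12321*(-115))/(-115) - 7555) + 16417) = -43178 - ((-(-5 - 111 - 1416915)/115 - 7555) + 16417) = -43178 - ((-1/115*(-1417031) - 7555) + 16417) = -43178 - ((1417031/115 - 7555) + 16417) = -43178 - (548206/115 + 16417) = -43178 - 1*2436161/115 = -43178 - 2436161/115 = -7401631/115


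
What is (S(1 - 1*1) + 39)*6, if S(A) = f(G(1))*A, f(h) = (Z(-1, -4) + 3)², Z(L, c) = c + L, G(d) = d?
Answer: 234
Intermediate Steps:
Z(L, c) = L + c
f(h) = 4 (f(h) = ((-1 - 4) + 3)² = (-5 + 3)² = (-2)² = 4)
S(A) = 4*A
(S(1 - 1*1) + 39)*6 = (4*(1 - 1*1) + 39)*6 = (4*(1 - 1) + 39)*6 = (4*0 + 39)*6 = (0 + 39)*6 = 39*6 = 234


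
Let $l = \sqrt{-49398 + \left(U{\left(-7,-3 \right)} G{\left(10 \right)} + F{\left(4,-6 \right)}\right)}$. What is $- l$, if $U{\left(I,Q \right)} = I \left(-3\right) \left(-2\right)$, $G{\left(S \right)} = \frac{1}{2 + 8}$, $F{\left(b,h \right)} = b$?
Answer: $- \frac{i \sqrt{1234955}}{5} \approx - 222.26 i$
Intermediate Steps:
$G{\left(S \right)} = \frac{1}{10}$
$U{\left(I,Q \right)} = 6 I$ ($U{\left(I,Q \right)} = - 3 I \left(-2\right) = 6 I$)
$l = \frac{i \sqrt{1234955}}{5}$ ($l = \sqrt{-49398 + \left(6 \left(-7\right) \frac{1}{10} + 4\right)} = \sqrt{-49398 + \left(\left(-42\right) \frac{1}{10} + 4\right)} = \sqrt{-49398 + \left(- \frac{21}{5} + 4\right)} = \sqrt{-49398 - \frac{1}{5}} = \sqrt{- \frac{246991}{5}} = \frac{i \sqrt{1234955}}{5} \approx 222.26 i$)
$- l = - \frac{i \sqrt{1234955}}{5}$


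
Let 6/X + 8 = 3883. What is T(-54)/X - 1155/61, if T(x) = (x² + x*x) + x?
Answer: 227627970/61 ≈ 3.7316e+6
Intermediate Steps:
X = 6/3875 (X = 6/(-8 + 3883) = 6/3875 ≈ 0.0015484)
T(x) = x + 2*x² (T(x) = (x² + x²) + x = 2*x² + x = x + 2*x²)
T(-54)/X - 1155/61 = (-54*(1 + 2*(-54)))/(6/3875) - 1155/61 = -54*(1 - 108)*(3875/6) - 1155*1/61 = -54*(-107)*(3875/6) - 1155/61 = 5778*(3875/6) - 1155/61 = 3731625 - 1155/61 = 227627970/61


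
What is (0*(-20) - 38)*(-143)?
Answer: 5434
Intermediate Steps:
(0*(-20) - 38)*(-143) = (0 - 38)*(-143) = -38*(-143) = 5434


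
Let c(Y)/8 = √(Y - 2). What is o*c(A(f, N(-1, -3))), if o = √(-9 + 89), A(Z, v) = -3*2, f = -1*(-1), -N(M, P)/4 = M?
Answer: 64*I*√10 ≈ 202.39*I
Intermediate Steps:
N(M, P) = -4*M
f = 1
A(Z, v) = -6
c(Y) = 8*√(-2 + Y) (c(Y) = 8*√(Y - 2) = 8*√(-2 + Y))
o = 4*√5 (o = √80 = 4*√5 ≈ 8.9443)
o*c(A(f, N(-1, -3))) = (4*√5)*(8*√(-2 - 6)) = (4*√5)*(8*√(-8)) = (4*√5)*(8*(2*I*√2)) = (4*√5)*(16*I*√2) = 64*I*√10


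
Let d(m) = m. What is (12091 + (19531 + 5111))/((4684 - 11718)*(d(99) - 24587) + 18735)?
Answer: 36733/172267327 ≈ 0.00021323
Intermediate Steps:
(12091 + (19531 + 5111))/((4684 - 11718)*(d(99) - 24587) + 18735) = (12091 + (19531 + 5111))/((4684 - 11718)*(99 - 24587) + 18735) = (12091 + 24642)/(-7034*(-24488) + 18735) = 36733/(172248592 + 18735) = 36733/172267327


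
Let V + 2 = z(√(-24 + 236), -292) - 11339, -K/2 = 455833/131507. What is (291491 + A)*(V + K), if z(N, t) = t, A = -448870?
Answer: 240905165383263/131507 ≈ 1.8319e+9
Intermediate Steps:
K = -911666/131507 ≈ -6.9324
V = -11633 (V = -2 + (-292 - 11339) = -2 - 11631 = -11633)
(291491 + A)*(V + K) = (291491 - 448870)*(-11633 - 911666/131507) = -157379*(-1530732597/131507) = 240905165383263/131507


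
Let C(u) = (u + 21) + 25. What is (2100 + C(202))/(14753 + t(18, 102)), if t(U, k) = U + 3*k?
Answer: 2348/15077 ≈ 0.15573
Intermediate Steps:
C(u) = 46 + u (C(u) = (21 + u) + 25 = 46 + u)
(2100 + C(202))/(14753 + t(18, 102)) = (2100 + (46 + 202))/(14753 + (18 + 3*102)) = (2100 + 248)/(14753 + (18 + 306)) = 2348/(14753 + 324) = 2348/15077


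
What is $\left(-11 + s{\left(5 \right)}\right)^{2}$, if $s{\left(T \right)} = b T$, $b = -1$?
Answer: $256$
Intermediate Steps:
$s{\left(T \right)} = - T$
$\left(-11 + s{\left(5 \right)}\right)^{2} = \left(-11 - 5\right)^{2} = \left(-16\right)^{2} = 256$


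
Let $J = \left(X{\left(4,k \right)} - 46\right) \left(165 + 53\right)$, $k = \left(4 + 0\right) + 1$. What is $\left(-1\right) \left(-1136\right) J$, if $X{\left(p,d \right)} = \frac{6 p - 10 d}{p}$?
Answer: $-13001520$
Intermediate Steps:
$k = 5$ ($k = 4 + 1 = 5$)
$X{\left(p,d \right)} = \frac{- 10 d + 6 p}{p}$
$J = -11445$ ($J = \left(\left(6 - \frac{50}{4}\right) - 46\right) \left(165 + 53\right) = \left(\left(6 - 50 \cdot \frac{1}{4}\right) - 46\right) 218 = \left(\left(6 - \frac{25}{2}\right) - 46\right) 218 = \left(- \frac{13}{2} - 46\right) 218 = \left(- \frac{105}{2}\right) 218 = -11445$)
$\left(-1\right) \left(-1136\right) J = \left(-1\right) \left(-1136\right) \left(-11445\right) = 1136 \left(-11445\right) = -13001520$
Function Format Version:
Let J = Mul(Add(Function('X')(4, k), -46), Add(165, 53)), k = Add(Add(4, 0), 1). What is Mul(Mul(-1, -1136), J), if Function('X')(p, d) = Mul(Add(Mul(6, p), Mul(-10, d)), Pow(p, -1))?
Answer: -13001520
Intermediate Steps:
k = 5 (k = Add(4, 1) = 5)
Function('X')(p, d) = Mul(Pow(p, -1), Add(Mul(-10, d), Mul(6, p))) (Function('X')(p, d) = Mul(Add(Mul(-10, d), Mul(6, p)), Pow(p, -1)) = Mul(Pow(p, -1), Add(Mul(-10, d), Mul(6, p))))
J = -11445 (J = Mul(Add(Add(6, Mul(-10, 5, Pow(4, -1))), -46), Add(165, 53)) = Mul(Add(Add(6, Mul(-10, 5, Rational(1, 4))), -46), 218) = Mul(Add(Add(6, Rational(-25, 2)), -46), 218) = Mul(Add(Rational(-13, 2), -46), 218) = Mul(Rational(-105, 2), 218) = -11445)
Mul(Mul(-1, -1136), J) = Mul(Mul(-1, -1136), -11445) = Mul(1136, -11445) = -13001520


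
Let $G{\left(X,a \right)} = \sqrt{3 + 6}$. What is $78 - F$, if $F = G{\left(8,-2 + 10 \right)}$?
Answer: $75$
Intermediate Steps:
$G{\left(X,a \right)} = 3$ ($G{\left(X,a \right)} = \sqrt{9} = 3$)
$F = 3$
$78 - F = 78 - 3 = 75$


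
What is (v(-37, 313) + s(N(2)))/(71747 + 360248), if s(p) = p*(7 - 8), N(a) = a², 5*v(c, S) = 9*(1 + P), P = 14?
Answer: 23/431995 ≈ 5.3241e-5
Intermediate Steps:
v(c, S) = 27 (v(c, S) = (9*(1 + 14))/5 = (9*15)/5 = (⅕)*135 = 27)
s(p) = -p (s(p) = p*(-1) = -p)
(v(-37, 313) + s(N(2)))/(71747 + 360248) = (27 - 1*2²)/(71747 + 360248) = (27 - 1*4)/431995 = (27 - 4)*(1/431995) = 23*(1/431995) = 23/431995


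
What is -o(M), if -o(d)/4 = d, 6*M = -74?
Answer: -148/3 ≈ -49.333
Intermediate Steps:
M = -37/3 (M = (⅙)*(-74) = -37/3 ≈ -12.333)
o(d) = -4*d
-o(M) = -(-4)*(-37)/3 = -1*148/3 = -148/3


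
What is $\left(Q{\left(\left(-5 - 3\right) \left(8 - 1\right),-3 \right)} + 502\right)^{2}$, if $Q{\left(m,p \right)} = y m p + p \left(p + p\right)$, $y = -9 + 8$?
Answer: $123904$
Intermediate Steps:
$y = -1$
$Q{\left(m,p \right)} = 2 p^{2} - m p$ ($Q{\left(m,p \right)} = - m p + p \left(p + p\right) = - m p + p 2 p = - m p + 2 p^{2} = 2 p^{2} - m p$)
$\left(Q{\left(\left(-5 - 3\right) \left(8 - 1\right),-3 \right)} + 502\right)^{2} = \left(- 3 \left(- \left(-5 - 3\right) \left(8 - 1\right) + 2 \left(-3\right)\right) + 502\right)^{2} = \left(- 3 \left(- \left(-8\right) 7 - 6\right) + 502\right)^{2} = \left(- 3 \left(\left(-1\right) \left(-56\right) - 6\right) + 502\right)^{2} = \left(- 3 \left(56 - 6\right) + 502\right)^{2} = \left(\left(-3\right) 50 + 502\right)^{2} = \left(-150 + 502\right)^{2} = 352^{2} = 123904$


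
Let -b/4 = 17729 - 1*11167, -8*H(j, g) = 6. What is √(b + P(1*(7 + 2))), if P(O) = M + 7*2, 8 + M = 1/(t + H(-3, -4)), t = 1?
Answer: I*√26238 ≈ 161.98*I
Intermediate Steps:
H(j, g) = -¾ (H(j, g) = -⅛*6 = -¾)
M = -4 (M = -8 + 1/(1 - ¾) = -8 + 1/(¼) = -8 + 4 = -4)
b = -26248 (b = -4*(17729 - 1*11167) = -4*(17729 - 11167) = -4*6562 = -26248)
P(O) = 10 (P(O) = -4 + 7*2 = -4 + 14 = 10)
√(b + P(1*(7 + 2))) = √(-26248 + 10) = √(-26238) = I*√26238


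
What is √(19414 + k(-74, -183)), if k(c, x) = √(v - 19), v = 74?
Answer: √(19414 + √55) ≈ 139.36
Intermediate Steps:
k(c, x) = √55 (k(c, x) = √(74 - 19) = √55)
√(19414 + k(-74, -183)) = √(19414 + √55)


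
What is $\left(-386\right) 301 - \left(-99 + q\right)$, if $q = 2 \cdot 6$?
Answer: $-116099$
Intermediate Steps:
$q = 12$
$\left(-386\right) 301 - \left(-99 + q\right) = \left(-386\right) 301 + \left(99 - 12\right) = -116186 + \left(99 - 12\right) = -116186 + 87 = -116099$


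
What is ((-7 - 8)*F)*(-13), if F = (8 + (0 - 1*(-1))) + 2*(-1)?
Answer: 1365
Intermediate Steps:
F = 7 (F = (8 + (0 + 1)) - 2 = (8 + 1) - 2 = 9 - 2 = 7)
((-7 - 8)*F)*(-13) = ((-7 - 8)*7)*(-13) = -15*7*(-13) = -105*(-13) = 1365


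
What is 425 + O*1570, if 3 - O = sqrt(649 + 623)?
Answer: 5135 - 3140*sqrt(318) ≈ -50859.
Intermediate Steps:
O = 3 - 2*sqrt(318) (O = 3 - sqrt(649 + 623) = 3 - sqrt(1272) = 3 - 2*sqrt(318) ≈ -32.665)
425 + O*1570 = 425 + (3 - 2*sqrt(318))*1570 = 425 + (4710 - 3140*sqrt(318)) = 5135 - 3140*sqrt(318)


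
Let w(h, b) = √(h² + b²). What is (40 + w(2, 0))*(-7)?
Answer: -294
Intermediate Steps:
w(h, b) = √(b² + h²)
(40 + w(2, 0))*(-7) = (40 + √(0² + 2²))*(-7) = (40 + √(0 + 4))*(-7) = (40 + √4)*(-7) = (40 + 2)*(-7) = 42*(-7) = -294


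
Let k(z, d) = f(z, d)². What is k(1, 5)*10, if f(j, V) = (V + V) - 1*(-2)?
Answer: 1440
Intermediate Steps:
f(j, V) = 2 + 2*V (f(j, V) = 2*V + 2 = 2 + 2*V)
k(z, d) = (2 + 2*d)²
k(1, 5)*10 = (4*(1 + 5)²)*10 = (4*6²)*10 = (4*36)*10 = 144*10 = 1440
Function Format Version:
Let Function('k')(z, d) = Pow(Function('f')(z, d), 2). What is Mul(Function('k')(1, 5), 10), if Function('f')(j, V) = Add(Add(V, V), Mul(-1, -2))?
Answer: 1440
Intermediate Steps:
Function('f')(j, V) = Add(2, Mul(2, V)) (Function('f')(j, V) = Add(Mul(2, V), 2) = Add(2, Mul(2, V)))
Function('k')(z, d) = Pow(Add(2, Mul(2, d)), 2)
Mul(Function('k')(1, 5), 10) = Mul(Mul(4, Pow(Add(1, 5), 2)), 10) = Mul(Mul(4, Pow(6, 2)), 10) = Mul(Mul(4, 36), 10) = Mul(144, 10) = 1440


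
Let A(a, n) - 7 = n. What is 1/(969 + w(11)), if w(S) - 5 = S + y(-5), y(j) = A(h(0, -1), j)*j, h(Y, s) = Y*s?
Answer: 1/975 ≈ 0.0010256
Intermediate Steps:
A(a, n) = 7 + n
y(j) = j*(7 + j) (y(j) = (7 + j)*j = j*(7 + j))
w(S) = -5 + S (w(S) = 5 + (S - 5*(7 - 5)) = 5 + (S - 5*2) = 5 + (S - 10) = 5 + (-10 + S) = -5 + S)
1/(969 + w(11)) = 1/(969 + (-5 + 11)) = 1/(969 + 6) = 1/975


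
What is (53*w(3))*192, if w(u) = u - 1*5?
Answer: -20352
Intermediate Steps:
w(u) = -5 + u (w(u) = u - 5 = -5 + u)
(53*w(3))*192 = (53*(-5 + 3))*192 = (53*(-2))*192 = -106*192 = -20352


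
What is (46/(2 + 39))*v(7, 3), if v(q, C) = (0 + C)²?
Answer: 414/41 ≈ 10.098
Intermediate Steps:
v(q, C) = C²
(46/(2 + 39))*v(7, 3) = (46/(2 + 39))*3² = (46/41)*9 = 414/41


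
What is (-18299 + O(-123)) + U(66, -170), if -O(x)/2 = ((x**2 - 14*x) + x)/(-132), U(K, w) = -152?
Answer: -200173/11 ≈ -18198.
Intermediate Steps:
O(x) = -13*x/66 + x**2/66 (O(x) = -2*((x**2 - 14*x) + x)/(-132) = -2*(x**2 - 13*x)*(-1)/132 = -2*(-x**2/132 + 13*x/132) = -13*x/66 + x**2/66)
(-18299 + O(-123)) + U(66, -170) = (-18299 + (1/66)*(-123)*(-13 - 123)) - 152 = (-18299 + (1/66)*(-123)*(-136)) - 152 = (-18299 + 2788/11) - 152 = -198501/11 - 152 = -200173/11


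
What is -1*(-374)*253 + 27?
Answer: 94649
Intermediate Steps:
-1*(-374)*253 + 27 = 374*253 + 27 = 94622 + 27 = 94649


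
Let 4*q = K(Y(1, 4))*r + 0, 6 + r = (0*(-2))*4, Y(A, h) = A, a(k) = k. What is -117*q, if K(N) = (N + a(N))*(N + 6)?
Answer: 2457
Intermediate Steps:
K(N) = 2*N*(6 + N) (K(N) = (N + N)*(N + 6) = (2*N)*(6 + N) = 2*N*(6 + N))
r = -6 (r = -6 + (0*(-2))*4 = -6 + 0*4 = -6 + 0 = -6)
q = -21 (q = ((2*1*(6 + 1))*(-6) + 0)/4 = ((2*1*7)*(-6) + 0)/4 = (14*(-6) + 0)/4 = (-84 + 0)/4 = (¼)*(-84) = -21)
-117*q = -117*(-21) = 2457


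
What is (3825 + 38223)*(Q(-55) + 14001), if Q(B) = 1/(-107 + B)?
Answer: 5298424096/9 ≈ 5.8871e+8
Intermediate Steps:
(3825 + 38223)*(Q(-55) + 14001) = (3825 + 38223)*(1/(-107 - 55) + 14001) = 42048*(1/(-162) + 14001) = 42048*(-1/162 + 14001) = 42048*(2268161/162) = 5298424096/9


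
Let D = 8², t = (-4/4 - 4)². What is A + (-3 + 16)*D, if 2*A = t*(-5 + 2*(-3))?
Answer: 1389/2 ≈ 694.50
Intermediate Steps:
t = 25 (t = (-4*¼ - 4)² = (-1 - 4)² = (-5)² = 25)
A = -275/2 (A = (25*(-5 + 2*(-3)))/2 = (25*(-5 - 6))/2 = (25*(-11))/2 = (½)*(-275) = -275/2 ≈ -137.50)
D = 64
A + (-3 + 16)*D = -275/2 + (-3 + 16)*64 = -275/2 + 13*64 = -275/2 + 832 = 1389/2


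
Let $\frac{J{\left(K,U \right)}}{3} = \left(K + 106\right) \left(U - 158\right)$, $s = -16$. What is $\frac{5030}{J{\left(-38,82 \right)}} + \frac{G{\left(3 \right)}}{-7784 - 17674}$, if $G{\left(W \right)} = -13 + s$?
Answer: $- \frac{3544559}{10963912} \approx -0.32329$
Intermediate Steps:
$J{\left(K,U \right)} = 3 \left(-158 + U\right) \left(106 + K\right)$ ($J{\left(K,U \right)} = 3 \left(K + 106\right) \left(U - 158\right) = 3 \left(106 + K\right) \left(-158 + U\right) = 3 \left(-158 + U\right) \left(106 + K\right)$)
$G{\left(W \right)} = -29$ ($G{\left(W \right)} = -13 - 16 = -29$)
$\frac{5030}{J{\left(-38,82 \right)}} + \frac{G{\left(3 \right)}}{-7784 - 17674} = \frac{5030}{-50244 - -18012 + 318 \cdot 82 + 3 \left(-38\right) 82} - \frac{29}{-7784 - 17674} = \frac{5030}{-50244 + 18012 + 26076 - 9348} - \frac{29}{-7784 - 17674} = \frac{5030}{-15504} - \frac{29}{-25458} = 5030 \left(- \frac{1}{15504}\right) - - \frac{29}{25458} = - \frac{2515}{7752} + \frac{29}{25458} = - \frac{3544559}{10963912}$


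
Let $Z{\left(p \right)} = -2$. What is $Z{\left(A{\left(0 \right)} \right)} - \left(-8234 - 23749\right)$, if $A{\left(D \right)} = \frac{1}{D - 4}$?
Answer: $31981$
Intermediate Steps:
$A{\left(D \right)} = \frac{1}{-4 + D}$
$Z{\left(A{\left(0 \right)} \right)} - \left(-8234 - 23749\right) = -2 - \left(-8234 - 23749\right) = -2 - -31983 = -2 + 31983 = 31981$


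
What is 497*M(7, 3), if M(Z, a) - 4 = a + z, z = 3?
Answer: 4970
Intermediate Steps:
M(Z, a) = 7 + a (M(Z, a) = 4 + (a + 3) = 4 + (3 + a) = 7 + a)
497*M(7, 3) = 497*(7 + 3) = 497*10 = 4970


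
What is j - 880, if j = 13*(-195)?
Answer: -3415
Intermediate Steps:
j = -2535
j - 880 = -2535 - 880 = -3415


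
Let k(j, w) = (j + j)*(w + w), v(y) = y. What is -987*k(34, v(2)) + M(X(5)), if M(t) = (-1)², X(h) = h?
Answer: -268463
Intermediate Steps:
M(t) = 1
k(j, w) = 4*j*w (k(j, w) = (2*j)*(2*w) = 4*j*w)
-987*k(34, v(2)) + M(X(5)) = -3948*34*2 + 1 = -987*272 + 1 = -268464 + 1 = -268463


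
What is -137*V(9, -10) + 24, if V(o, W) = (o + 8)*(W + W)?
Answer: 46604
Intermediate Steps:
V(o, W) = 2*W*(8 + o) (V(o, W) = (8 + o)*(2*W) = 2*W*(8 + o))
-137*V(9, -10) + 24 = -274*(-10)*(8 + 9) + 24 = -274*(-10)*17 + 24 = -137*(-340) + 24 = 46580 + 24 = 46604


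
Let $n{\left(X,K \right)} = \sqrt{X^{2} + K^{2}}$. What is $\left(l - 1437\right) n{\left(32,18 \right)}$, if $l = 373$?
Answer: $- 2128 \sqrt{337} \approx -39065.0$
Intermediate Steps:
$n{\left(X,K \right)} = \sqrt{K^{2} + X^{2}}$
$\left(l - 1437\right) n{\left(32,18 \right)} = \left(373 - 1437\right) \sqrt{18^{2} + 32^{2}} = - 1064 \sqrt{324 + 1024} = - 1064 \sqrt{1348} = - 1064 \cdot 2 \sqrt{337} = - 2128 \sqrt{337}$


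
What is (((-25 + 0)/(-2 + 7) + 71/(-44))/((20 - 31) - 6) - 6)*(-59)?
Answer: 247623/748 ≈ 331.05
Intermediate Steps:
(((-25 + 0)/(-2 + 7) + 71/(-44))/((20 - 31) - 6) - 6)*(-59) = ((-25/5 + 71*(-1/44))/(-11 - 6) - 6)*(-59) = ((-25*1/5 - 71/44)/(-17) - 6)*(-59) = ((-5 - 71/44)*(-1/17) - 6)*(-59) = (-291/44*(-1/17) - 6)*(-59) = (291/748 - 6)*(-59) = -4197/748*(-59) = 247623/748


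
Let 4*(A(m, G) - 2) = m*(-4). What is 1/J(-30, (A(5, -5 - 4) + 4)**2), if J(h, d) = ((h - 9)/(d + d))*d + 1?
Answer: -2/37 ≈ -0.054054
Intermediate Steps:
A(m, G) = 2 - m (A(m, G) = 2 + (m*(-4))/4 = 2 + (-4*m)/4 = 2 - m)
J(h, d) = -7/2 + h/2 (J(h, d) = ((-9 + h)/((2*d)))*d + 1 = ((-9 + h)*(1/(2*d)))*d + 1 = ((-9 + h)/(2*d))*d + 1 = (-9/2 + h/2) + 1 = -7/2 + h/2)
1/J(-30, (A(5, -5 - 4) + 4)**2) = 1/(-7/2 + (1/2)*(-30)) = 1/(-7/2 - 15) = 1/(-37/2) = -2/37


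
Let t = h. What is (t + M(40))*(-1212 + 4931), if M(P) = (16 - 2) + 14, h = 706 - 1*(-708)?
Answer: 5362798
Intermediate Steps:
h = 1414 (h = 706 + 708 = 1414)
t = 1414
M(P) = 28 (M(P) = 14 + 14 = 28)
(t + M(40))*(-1212 + 4931) = (1414 + 28)*(-1212 + 4931) = 1442*3719 = 5362798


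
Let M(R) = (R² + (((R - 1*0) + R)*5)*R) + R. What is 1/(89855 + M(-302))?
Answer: 1/1092797 ≈ 9.1508e-7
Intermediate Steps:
M(R) = R + 11*R² (M(R) = (R² + (((R + 0) + R)*5)*R) + R = (R² + ((R + R)*5)*R) + R = (R² + ((2*R)*5)*R) + R = (R² + (10*R)*R) + R = (R² + 10*R²) + R = 11*R² + R = R + 11*R²)
1/(89855 + M(-302)) = 1/(89855 - 302*(1 + 11*(-302))) = 1/(89855 - 302*(1 - 3322)) = 1/(89855 - 302*(-3321)) = 1/(89855 + 1002942) = 1/1092797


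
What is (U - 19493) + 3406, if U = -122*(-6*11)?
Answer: -8035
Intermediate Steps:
U = 8052 (U = -122*(-66) = -1*(-8052) = 8052)
(U - 19493) + 3406 = (8052 - 19493) + 3406 = -11441 + 3406 = -8035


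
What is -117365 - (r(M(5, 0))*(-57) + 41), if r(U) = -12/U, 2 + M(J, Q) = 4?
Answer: -117748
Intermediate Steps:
M(J, Q) = 2 (M(J, Q) = -2 + 4 = 2)
-117365 - (r(M(5, 0))*(-57) + 41) = -117365 - (-12/2*(-57) + 41) = -117365 - (-12*½*(-57) + 41) = -117365 - (-6*(-57) + 41) = -117365 - (342 + 41) = -117365 - 1*383 = -117365 - 383 = -117748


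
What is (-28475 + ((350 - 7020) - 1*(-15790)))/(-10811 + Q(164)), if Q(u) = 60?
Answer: 19355/10751 ≈ 1.8003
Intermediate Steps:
(-28475 + ((350 - 7020) - 1*(-15790)))/(-10811 + Q(164)) = (-28475 + ((350 - 7020) - 1*(-15790)))/(-10811 + 60) = (-28475 + (-6670 + 15790))/(-10751) = (-28475 + 9120)*(-1/10751) = -19355*(-1/10751) = 19355/10751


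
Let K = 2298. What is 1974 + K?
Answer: 4272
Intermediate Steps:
1974 + K = 1974 + 2298 = 4272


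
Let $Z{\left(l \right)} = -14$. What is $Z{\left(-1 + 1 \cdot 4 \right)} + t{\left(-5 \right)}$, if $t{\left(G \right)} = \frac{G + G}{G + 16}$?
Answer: $- \frac{164}{11} \approx -14.909$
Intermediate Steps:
$t{\left(G \right)} = \frac{2 G}{16 + G}$
$Z{\left(-1 + 1 \cdot 4 \right)} + t{\left(-5 \right)} = -14 + 2 \left(-5\right) \frac{1}{16 - 5} = -14 + 2 \left(-5\right) \frac{1}{11} = -14 - \frac{10}{11} = - \frac{164}{11}$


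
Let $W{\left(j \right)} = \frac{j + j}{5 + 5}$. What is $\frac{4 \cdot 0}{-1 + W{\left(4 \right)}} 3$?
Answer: $0$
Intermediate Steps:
$W{\left(j \right)} = \frac{j}{5}$ ($W{\left(j \right)} = \frac{2 j}{10} = 2 j \frac{1}{10} = \frac{j}{5}$)
$\frac{4 \cdot 0}{-1 + W{\left(4 \right)}} 3 = \frac{4 \cdot 0}{-1 + \frac{1}{5} \cdot 4} \cdot 3 = \frac{0}{-1 + \frac{4}{5}} \cdot 3 = \frac{0}{- \frac{1}{5}} \cdot 3 = 0 \left(-5\right) 3 = 0 \cdot 3 = 0$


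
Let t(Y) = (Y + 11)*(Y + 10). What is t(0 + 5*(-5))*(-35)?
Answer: -7350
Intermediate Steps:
t(Y) = (10 + Y)*(11 + Y) (t(Y) = (11 + Y)*(10 + Y) = (10 + Y)*(11 + Y))
t(0 + 5*(-5))*(-35) = (110 + (0 + 5*(-5))**2 + 21*(0 + 5*(-5)))*(-35) = (110 + (0 - 25)**2 + 21*(0 - 25))*(-35) = (110 + (-25)**2 + 21*(-25))*(-35) = (110 + 625 - 525)*(-35) = 210*(-35) = -7350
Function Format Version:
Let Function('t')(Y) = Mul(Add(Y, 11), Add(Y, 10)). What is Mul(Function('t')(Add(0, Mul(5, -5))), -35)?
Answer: -7350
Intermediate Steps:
Function('t')(Y) = Mul(Add(10, Y), Add(11, Y)) (Function('t')(Y) = Mul(Add(11, Y), Add(10, Y)) = Mul(Add(10, Y), Add(11, Y)))
Mul(Function('t')(Add(0, Mul(5, -5))), -35) = Mul(Add(110, Pow(Add(0, Mul(5, -5)), 2), Mul(21, Add(0, Mul(5, -5)))), -35) = Mul(Add(110, Pow(Add(0, -25), 2), Mul(21, Add(0, -25))), -35) = Mul(Add(110, Pow(-25, 2), Mul(21, -25)), -35) = Mul(Add(110, 625, -525), -35) = Mul(210, -35) = -7350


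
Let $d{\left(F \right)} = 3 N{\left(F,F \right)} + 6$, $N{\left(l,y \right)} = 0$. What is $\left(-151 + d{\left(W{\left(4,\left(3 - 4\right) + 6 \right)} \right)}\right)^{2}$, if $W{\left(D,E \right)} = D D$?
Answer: $21025$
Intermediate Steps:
$W{\left(D,E \right)} = D^{2}$
$d{\left(F \right)} = 6$ ($d{\left(F \right)} = 3 \cdot 0 + 6 = 0 + 6 = 6$)
$\left(-151 + d{\left(W{\left(4,\left(3 - 4\right) + 6 \right)} \right)}\right)^{2} = \left(-151 + 6\right)^{2} = \left(-145\right)^{2} = 21025$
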